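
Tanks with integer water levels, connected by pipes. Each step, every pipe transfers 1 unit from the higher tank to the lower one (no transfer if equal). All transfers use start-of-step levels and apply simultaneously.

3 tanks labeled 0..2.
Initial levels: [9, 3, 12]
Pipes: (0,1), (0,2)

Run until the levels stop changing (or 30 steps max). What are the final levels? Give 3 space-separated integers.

Answer: 8 8 8

Derivation:
Step 1: flows [0->1,2->0] -> levels [9 4 11]
Step 2: flows [0->1,2->0] -> levels [9 5 10]
Step 3: flows [0->1,2->0] -> levels [9 6 9]
Step 4: flows [0->1,0=2] -> levels [8 7 9]
Step 5: flows [0->1,2->0] -> levels [8 8 8]
Step 6: flows [0=1,0=2] -> levels [8 8 8]
  -> stable (no change)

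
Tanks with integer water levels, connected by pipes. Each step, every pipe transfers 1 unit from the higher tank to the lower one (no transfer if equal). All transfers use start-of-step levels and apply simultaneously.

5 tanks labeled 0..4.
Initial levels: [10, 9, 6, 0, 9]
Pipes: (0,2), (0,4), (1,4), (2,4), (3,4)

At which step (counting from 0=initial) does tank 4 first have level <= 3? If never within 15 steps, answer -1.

Answer: -1

Derivation:
Step 1: flows [0->2,0->4,1=4,4->2,4->3] -> levels [8 9 8 1 8]
Step 2: flows [0=2,0=4,1->4,2=4,4->3] -> levels [8 8 8 2 8]
Step 3: flows [0=2,0=4,1=4,2=4,4->3] -> levels [8 8 8 3 7]
Step 4: flows [0=2,0->4,1->4,2->4,4->3] -> levels [7 7 7 4 9]
Step 5: flows [0=2,4->0,4->1,4->2,4->3] -> levels [8 8 8 5 5]
Step 6: flows [0=2,0->4,1->4,2->4,3=4] -> levels [7 7 7 5 8]
Step 7: flows [0=2,4->0,4->1,4->2,4->3] -> levels [8 8 8 6 4]
Step 8: flows [0=2,0->4,1->4,2->4,3->4] -> levels [7 7 7 5 8]
  -> period-2 cycle (repeats step 6); tank 4 never drops to <=3
Tank 4 never reaches <=3 within 15 steps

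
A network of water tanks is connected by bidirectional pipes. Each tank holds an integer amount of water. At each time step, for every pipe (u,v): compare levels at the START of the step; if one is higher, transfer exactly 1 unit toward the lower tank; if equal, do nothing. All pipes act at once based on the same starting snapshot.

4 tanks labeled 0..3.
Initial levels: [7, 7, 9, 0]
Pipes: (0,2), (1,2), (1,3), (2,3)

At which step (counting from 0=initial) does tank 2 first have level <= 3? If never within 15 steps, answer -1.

Step 1: flows [2->0,2->1,1->3,2->3] -> levels [8 7 6 2]
Step 2: flows [0->2,1->2,1->3,2->3] -> levels [7 5 7 4]
Step 3: flows [0=2,2->1,1->3,2->3] -> levels [7 5 5 6]
Step 4: flows [0->2,1=2,3->1,3->2] -> levels [6 6 7 4]
Step 5: flows [2->0,2->1,1->3,2->3] -> levels [7 6 4 6]
Step 6: flows [0->2,1->2,1=3,3->2] -> levels [6 5 7 5]
Step 7: flows [2->0,2->1,1=3,2->3] -> levels [7 6 4 6]
  -> period-2 cycle (repeats step 5); tank 2 never drops to <=3
Tank 2 never reaches <=3 within 15 steps

Answer: -1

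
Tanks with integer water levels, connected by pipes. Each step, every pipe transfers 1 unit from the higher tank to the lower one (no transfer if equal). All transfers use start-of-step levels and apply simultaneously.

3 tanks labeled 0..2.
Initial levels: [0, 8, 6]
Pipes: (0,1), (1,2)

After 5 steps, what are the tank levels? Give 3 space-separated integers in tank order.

Answer: 5 4 5

Derivation:
Step 1: flows [1->0,1->2] -> levels [1 6 7]
Step 2: flows [1->0,2->1] -> levels [2 6 6]
Step 3: flows [1->0,1=2] -> levels [3 5 6]
Step 4: flows [1->0,2->1] -> levels [4 5 5]
Step 5: flows [1->0,1=2] -> levels [5 4 5]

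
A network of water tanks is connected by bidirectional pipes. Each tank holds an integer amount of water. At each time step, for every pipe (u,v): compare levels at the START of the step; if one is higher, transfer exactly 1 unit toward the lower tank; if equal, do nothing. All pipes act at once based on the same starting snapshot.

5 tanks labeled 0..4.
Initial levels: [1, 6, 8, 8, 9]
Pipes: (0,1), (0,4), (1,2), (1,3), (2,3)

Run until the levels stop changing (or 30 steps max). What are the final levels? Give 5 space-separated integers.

Step 1: flows [1->0,4->0,2->1,3->1,2=3] -> levels [3 7 7 7 8]
Step 2: flows [1->0,4->0,1=2,1=3,2=3] -> levels [5 6 7 7 7]
Step 3: flows [1->0,4->0,2->1,3->1,2=3] -> levels [7 7 6 6 6]
Step 4: flows [0=1,0->4,1->2,1->3,2=3] -> levels [6 5 7 7 7]
Step 5: flows [0->1,4->0,2->1,3->1,2=3] -> levels [6 8 6 6 6]
Step 6: flows [1->0,0=4,1->2,1->3,2=3] -> levels [7 5 7 7 6]
Step 7: flows [0->1,0->4,2->1,3->1,2=3] -> levels [5 8 6 6 7]
Step 8: flows [1->0,4->0,1->2,1->3,2=3] -> levels [7 5 7 7 6]
  -> period-2 cycle: step 8 state = step 6 state; never stabilizes
  -> state at step 30: (30-6) mod 2 = 0, same as step 6 -> [7 5 7 7 6]

Answer: 7 5 7 7 6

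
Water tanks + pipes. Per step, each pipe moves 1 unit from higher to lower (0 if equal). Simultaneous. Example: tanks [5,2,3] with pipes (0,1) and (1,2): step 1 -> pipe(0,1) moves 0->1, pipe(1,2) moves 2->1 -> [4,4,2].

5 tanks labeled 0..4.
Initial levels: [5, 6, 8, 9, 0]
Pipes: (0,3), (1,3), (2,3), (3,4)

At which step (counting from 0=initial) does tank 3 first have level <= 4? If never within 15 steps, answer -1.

Step 1: flows [3->0,3->1,3->2,3->4] -> levels [6 7 9 5 1]
Step 2: flows [0->3,1->3,2->3,3->4] -> levels [5 6 8 7 2]
Step 3: flows [3->0,3->1,2->3,3->4] -> levels [6 7 7 5 3]
Step 4: flows [0->3,1->3,2->3,3->4] -> levels [5 6 6 7 4]
Step 5: flows [3->0,3->1,3->2,3->4] -> levels [6 7 7 3 5]
Tank 3 first reaches <=4 at step 5

Answer: 5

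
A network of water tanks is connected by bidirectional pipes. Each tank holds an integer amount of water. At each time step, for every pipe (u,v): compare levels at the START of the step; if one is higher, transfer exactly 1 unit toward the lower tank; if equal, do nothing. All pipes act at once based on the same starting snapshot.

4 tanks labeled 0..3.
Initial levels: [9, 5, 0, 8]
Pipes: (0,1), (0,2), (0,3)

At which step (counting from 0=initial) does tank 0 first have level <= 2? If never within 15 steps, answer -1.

Answer: -1

Derivation:
Step 1: flows [0->1,0->2,0->3] -> levels [6 6 1 9]
Step 2: flows [0=1,0->2,3->0] -> levels [6 6 2 8]
Step 3: flows [0=1,0->2,3->0] -> levels [6 6 3 7]
Step 4: flows [0=1,0->2,3->0] -> levels [6 6 4 6]
Step 5: flows [0=1,0->2,0=3] -> levels [5 6 5 6]
Step 6: flows [1->0,0=2,3->0] -> levels [7 5 5 5]
Step 7: flows [0->1,0->2,0->3] -> levels [4 6 6 6]
Step 8: flows [1->0,2->0,3->0] -> levels [7 5 5 5]
  -> period-2 cycle (repeats step 6); tank 0 never drops to <=2
Tank 0 never reaches <=2 within 15 steps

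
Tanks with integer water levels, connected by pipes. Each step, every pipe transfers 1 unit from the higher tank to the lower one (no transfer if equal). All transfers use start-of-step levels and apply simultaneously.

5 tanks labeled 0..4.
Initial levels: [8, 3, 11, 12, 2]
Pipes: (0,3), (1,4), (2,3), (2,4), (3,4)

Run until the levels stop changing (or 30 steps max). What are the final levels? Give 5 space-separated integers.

Answer: 7 6 7 8 8

Derivation:
Step 1: flows [3->0,1->4,3->2,2->4,3->4] -> levels [9 2 11 9 5]
Step 2: flows [0=3,4->1,2->3,2->4,3->4] -> levels [9 3 9 9 6]
Step 3: flows [0=3,4->1,2=3,2->4,3->4] -> levels [9 4 8 8 7]
Step 4: flows [0->3,4->1,2=3,2->4,3->4] -> levels [8 5 7 8 8]
Step 5: flows [0=3,4->1,3->2,4->2,3=4] -> levels [8 6 9 7 6]
Step 6: flows [0->3,1=4,2->3,2->4,3->4] -> levels [7 6 7 8 8]
Step 7: flows [3->0,4->1,3->2,4->2,3=4] -> levels [8 7 9 6 6]
Step 8: flows [0->3,1->4,2->3,2->4,3=4] -> levels [7 6 7 8 8]
  -> period-2 cycle: step 8 state = step 6 state; never stabilizes
  -> state at step 30: (30-6) mod 2 = 0, same as step 6 -> [7 6 7 8 8]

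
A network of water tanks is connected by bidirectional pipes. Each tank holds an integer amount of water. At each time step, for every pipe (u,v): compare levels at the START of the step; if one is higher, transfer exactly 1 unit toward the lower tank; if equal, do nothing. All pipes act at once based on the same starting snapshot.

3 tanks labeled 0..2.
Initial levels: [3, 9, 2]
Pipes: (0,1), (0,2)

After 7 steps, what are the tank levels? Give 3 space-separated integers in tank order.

Step 1: flows [1->0,0->2] -> levels [3 8 3]
Step 2: flows [1->0,0=2] -> levels [4 7 3]
Step 3: flows [1->0,0->2] -> levels [4 6 4]
Step 4: flows [1->0,0=2] -> levels [5 5 4]
Step 5: flows [0=1,0->2] -> levels [4 5 5]
Step 6: flows [1->0,2->0] -> levels [6 4 4]
Step 7: flows [0->1,0->2] -> levels [4 5 5]

Answer: 4 5 5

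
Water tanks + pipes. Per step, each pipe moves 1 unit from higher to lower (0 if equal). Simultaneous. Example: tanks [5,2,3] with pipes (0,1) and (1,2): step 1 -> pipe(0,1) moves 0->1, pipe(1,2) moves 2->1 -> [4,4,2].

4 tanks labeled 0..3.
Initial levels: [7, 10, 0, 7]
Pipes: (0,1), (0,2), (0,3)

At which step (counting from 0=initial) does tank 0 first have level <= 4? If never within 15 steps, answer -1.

Answer: 6

Derivation:
Step 1: flows [1->0,0->2,0=3] -> levels [7 9 1 7]
Step 2: flows [1->0,0->2,0=3] -> levels [7 8 2 7]
Step 3: flows [1->0,0->2,0=3] -> levels [7 7 3 7]
Step 4: flows [0=1,0->2,0=3] -> levels [6 7 4 7]
Step 5: flows [1->0,0->2,3->0] -> levels [7 6 5 6]
Step 6: flows [0->1,0->2,0->3] -> levels [4 7 6 7]
Tank 0 first reaches <=4 at step 6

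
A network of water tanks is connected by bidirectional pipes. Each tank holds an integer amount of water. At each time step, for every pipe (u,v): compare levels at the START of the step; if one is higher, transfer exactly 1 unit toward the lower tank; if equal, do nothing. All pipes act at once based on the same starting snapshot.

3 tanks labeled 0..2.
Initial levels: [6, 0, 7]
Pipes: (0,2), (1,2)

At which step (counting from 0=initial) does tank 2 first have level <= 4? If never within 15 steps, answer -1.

Step 1: flows [2->0,2->1] -> levels [7 1 5]
Step 2: flows [0->2,2->1] -> levels [6 2 5]
Step 3: flows [0->2,2->1] -> levels [5 3 5]
Step 4: flows [0=2,2->1] -> levels [5 4 4]
Tank 2 first reaches <=4 at step 4

Answer: 4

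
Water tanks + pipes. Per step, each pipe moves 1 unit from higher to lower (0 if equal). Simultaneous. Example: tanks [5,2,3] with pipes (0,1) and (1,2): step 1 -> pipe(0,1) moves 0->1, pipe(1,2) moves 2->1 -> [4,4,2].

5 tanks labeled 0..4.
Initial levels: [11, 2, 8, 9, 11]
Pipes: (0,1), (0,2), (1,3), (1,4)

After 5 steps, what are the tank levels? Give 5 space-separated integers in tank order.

Answer: 9 6 8 9 9

Derivation:
Step 1: flows [0->1,0->2,3->1,4->1] -> levels [9 5 9 8 10]
Step 2: flows [0->1,0=2,3->1,4->1] -> levels [8 8 9 7 9]
Step 3: flows [0=1,2->0,1->3,4->1] -> levels [9 8 8 8 8]
Step 4: flows [0->1,0->2,1=3,1=4] -> levels [7 9 9 8 8]
Step 5: flows [1->0,2->0,1->3,1->4] -> levels [9 6 8 9 9]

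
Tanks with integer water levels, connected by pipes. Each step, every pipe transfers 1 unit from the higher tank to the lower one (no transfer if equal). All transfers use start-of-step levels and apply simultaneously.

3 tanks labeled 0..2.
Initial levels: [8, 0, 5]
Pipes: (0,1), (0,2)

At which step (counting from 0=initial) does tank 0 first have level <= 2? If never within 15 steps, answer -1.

Answer: -1

Derivation:
Step 1: flows [0->1,0->2] -> levels [6 1 6]
Step 2: flows [0->1,0=2] -> levels [5 2 6]
Step 3: flows [0->1,2->0] -> levels [5 3 5]
Step 4: flows [0->1,0=2] -> levels [4 4 5]
Step 5: flows [0=1,2->0] -> levels [5 4 4]
Step 6: flows [0->1,0->2] -> levels [3 5 5]
Step 7: flows [1->0,2->0] -> levels [5 4 4]
  -> period-2 cycle (repeats step 5); tank 0 never drops to <=2
Tank 0 never reaches <=2 within 15 steps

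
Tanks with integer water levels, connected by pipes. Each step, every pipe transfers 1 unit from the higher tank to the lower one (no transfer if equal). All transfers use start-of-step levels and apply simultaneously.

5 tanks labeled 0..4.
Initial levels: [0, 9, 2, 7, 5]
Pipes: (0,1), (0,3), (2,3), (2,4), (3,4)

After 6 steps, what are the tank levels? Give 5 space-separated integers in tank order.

Step 1: flows [1->0,3->0,3->2,4->2,3->4] -> levels [2 8 4 4 5]
Step 2: flows [1->0,3->0,2=3,4->2,4->3] -> levels [4 7 5 4 3]
Step 3: flows [1->0,0=3,2->3,2->4,3->4] -> levels [5 6 3 4 5]
Step 4: flows [1->0,0->3,3->2,4->2,4->3] -> levels [5 5 5 5 3]
Step 5: flows [0=1,0=3,2=3,2->4,3->4] -> levels [5 5 4 4 5]
Step 6: flows [0=1,0->3,2=3,4->2,4->3] -> levels [4 5 5 6 3]

Answer: 4 5 5 6 3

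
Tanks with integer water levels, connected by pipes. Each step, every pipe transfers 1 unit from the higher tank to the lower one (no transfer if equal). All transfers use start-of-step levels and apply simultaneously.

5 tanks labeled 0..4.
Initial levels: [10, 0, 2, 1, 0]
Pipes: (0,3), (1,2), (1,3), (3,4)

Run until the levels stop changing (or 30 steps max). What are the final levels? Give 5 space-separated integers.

Answer: 3 1 2 5 2

Derivation:
Step 1: flows [0->3,2->1,3->1,3->4] -> levels [9 2 1 0 1]
Step 2: flows [0->3,1->2,1->3,4->3] -> levels [8 0 2 3 0]
Step 3: flows [0->3,2->1,3->1,3->4] -> levels [7 2 1 2 1]
Step 4: flows [0->3,1->2,1=3,3->4] -> levels [6 1 2 2 2]
Step 5: flows [0->3,2->1,3->1,3=4] -> levels [5 3 1 2 2]
Step 6: flows [0->3,1->2,1->3,3=4] -> levels [4 1 2 4 2]
Step 7: flows [0=3,2->1,3->1,3->4] -> levels [4 3 1 2 3]
Step 8: flows [0->3,1->2,1->3,4->3] -> levels [3 1 2 5 2]
Step 9: flows [3->0,2->1,3->1,3->4] -> levels [4 3 1 2 3]
  -> period-2 cycle: step 9 state = step 7 state; never stabilizes
  -> state at step 30: (30-7) mod 2 = 1, same as step 8 -> [3 1 2 5 2]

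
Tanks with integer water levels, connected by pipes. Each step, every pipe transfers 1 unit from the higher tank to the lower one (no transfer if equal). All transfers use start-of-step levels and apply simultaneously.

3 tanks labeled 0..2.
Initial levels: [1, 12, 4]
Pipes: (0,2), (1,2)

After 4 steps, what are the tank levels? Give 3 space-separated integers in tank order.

Step 1: flows [2->0,1->2] -> levels [2 11 4]
Step 2: flows [2->0,1->2] -> levels [3 10 4]
Step 3: flows [2->0,1->2] -> levels [4 9 4]
Step 4: flows [0=2,1->2] -> levels [4 8 5]

Answer: 4 8 5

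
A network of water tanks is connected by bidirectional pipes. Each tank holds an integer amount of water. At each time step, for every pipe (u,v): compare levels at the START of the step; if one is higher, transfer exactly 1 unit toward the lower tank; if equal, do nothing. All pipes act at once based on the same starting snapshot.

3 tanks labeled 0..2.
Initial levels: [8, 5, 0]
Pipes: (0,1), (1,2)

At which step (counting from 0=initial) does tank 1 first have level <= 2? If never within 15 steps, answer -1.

Answer: -1

Derivation:
Step 1: flows [0->1,1->2] -> levels [7 5 1]
Step 2: flows [0->1,1->2] -> levels [6 5 2]
Step 3: flows [0->1,1->2] -> levels [5 5 3]
Step 4: flows [0=1,1->2] -> levels [5 4 4]
Step 5: flows [0->1,1=2] -> levels [4 5 4]
Step 6: flows [1->0,1->2] -> levels [5 3 5]
Step 7: flows [0->1,2->1] -> levels [4 5 4]
  -> period-2 cycle (repeats step 5); tank 1 never drops to <=2
Tank 1 never reaches <=2 within 15 steps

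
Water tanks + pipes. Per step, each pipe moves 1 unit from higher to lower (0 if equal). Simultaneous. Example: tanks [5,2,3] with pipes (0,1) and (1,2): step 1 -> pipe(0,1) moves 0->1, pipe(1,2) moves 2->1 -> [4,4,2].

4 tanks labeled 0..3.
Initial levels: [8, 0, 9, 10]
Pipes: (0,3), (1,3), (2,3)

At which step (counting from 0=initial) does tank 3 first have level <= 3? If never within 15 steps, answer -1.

Answer: -1

Derivation:
Step 1: flows [3->0,3->1,3->2] -> levels [9 1 10 7]
Step 2: flows [0->3,3->1,2->3] -> levels [8 2 9 8]
Step 3: flows [0=3,3->1,2->3] -> levels [8 3 8 8]
Step 4: flows [0=3,3->1,2=3] -> levels [8 4 8 7]
Step 5: flows [0->3,3->1,2->3] -> levels [7 5 7 8]
Step 6: flows [3->0,3->1,3->2] -> levels [8 6 8 5]
Step 7: flows [0->3,1->3,2->3] -> levels [7 5 7 8]
  -> period-2 cycle (repeats step 5); tank 3 never drops to <=3
Tank 3 never reaches <=3 within 15 steps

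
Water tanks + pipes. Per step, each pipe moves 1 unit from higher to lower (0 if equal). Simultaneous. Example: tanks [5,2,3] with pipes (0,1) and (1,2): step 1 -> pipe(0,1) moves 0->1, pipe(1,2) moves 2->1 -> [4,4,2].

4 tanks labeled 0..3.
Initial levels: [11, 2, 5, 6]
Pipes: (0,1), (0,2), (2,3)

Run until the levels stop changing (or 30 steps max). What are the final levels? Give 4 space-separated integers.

Answer: 5 6 7 6

Derivation:
Step 1: flows [0->1,0->2,3->2] -> levels [9 3 7 5]
Step 2: flows [0->1,0->2,2->3] -> levels [7 4 7 6]
Step 3: flows [0->1,0=2,2->3] -> levels [6 5 6 7]
Step 4: flows [0->1,0=2,3->2] -> levels [5 6 7 6]
Step 5: flows [1->0,2->0,2->3] -> levels [7 5 5 7]
Step 6: flows [0->1,0->2,3->2] -> levels [5 6 7 6]
  -> period-2 cycle: step 6 state = step 4 state; never stabilizes
  -> state at step 30: (30-4) mod 2 = 0, same as step 4 -> [5 6 7 6]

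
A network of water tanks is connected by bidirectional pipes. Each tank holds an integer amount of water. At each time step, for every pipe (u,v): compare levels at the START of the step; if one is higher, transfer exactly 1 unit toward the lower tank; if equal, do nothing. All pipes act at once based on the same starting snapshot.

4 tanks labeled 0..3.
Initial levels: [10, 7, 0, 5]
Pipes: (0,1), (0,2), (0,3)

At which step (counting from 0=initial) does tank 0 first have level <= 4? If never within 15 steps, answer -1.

Answer: 4

Derivation:
Step 1: flows [0->1,0->2,0->3] -> levels [7 8 1 6]
Step 2: flows [1->0,0->2,0->3] -> levels [6 7 2 7]
Step 3: flows [1->0,0->2,3->0] -> levels [7 6 3 6]
Step 4: flows [0->1,0->2,0->3] -> levels [4 7 4 7]
Tank 0 first reaches <=4 at step 4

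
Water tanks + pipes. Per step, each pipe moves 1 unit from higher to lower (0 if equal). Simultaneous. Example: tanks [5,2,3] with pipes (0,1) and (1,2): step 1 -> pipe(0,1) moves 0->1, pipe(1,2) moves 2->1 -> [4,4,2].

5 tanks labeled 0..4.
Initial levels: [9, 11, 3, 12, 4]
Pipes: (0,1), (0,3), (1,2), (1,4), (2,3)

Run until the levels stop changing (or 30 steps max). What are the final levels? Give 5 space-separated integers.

Step 1: flows [1->0,3->0,1->2,1->4,3->2] -> levels [11 8 5 10 5]
Step 2: flows [0->1,0->3,1->2,1->4,3->2] -> levels [9 7 7 10 6]
Step 3: flows [0->1,3->0,1=2,1->4,3->2] -> levels [9 7 8 8 7]
Step 4: flows [0->1,0->3,2->1,1=4,2=3] -> levels [7 9 7 9 7]
Step 5: flows [1->0,3->0,1->2,1->4,3->2] -> levels [9 6 9 7 8]
Step 6: flows [0->1,0->3,2->1,4->1,2->3] -> levels [7 9 7 9 7]
  -> period-2 cycle: step 6 state = step 4 state; never stabilizes
  -> state at step 30: (30-4) mod 2 = 0, same as step 4 -> [7 9 7 9 7]

Answer: 7 9 7 9 7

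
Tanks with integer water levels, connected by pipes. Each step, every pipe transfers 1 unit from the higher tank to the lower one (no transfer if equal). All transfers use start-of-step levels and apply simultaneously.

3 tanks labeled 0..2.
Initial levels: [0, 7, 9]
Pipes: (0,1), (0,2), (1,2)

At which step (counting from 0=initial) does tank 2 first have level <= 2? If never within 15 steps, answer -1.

Answer: -1

Derivation:
Step 1: flows [1->0,2->0,2->1] -> levels [2 7 7]
Step 2: flows [1->0,2->0,1=2] -> levels [4 6 6]
Step 3: flows [1->0,2->0,1=2] -> levels [6 5 5]
Step 4: flows [0->1,0->2,1=2] -> levels [4 6 6]
  -> period-2 cycle (repeats step 2); tank 2 never drops to <=2
Tank 2 never reaches <=2 within 15 steps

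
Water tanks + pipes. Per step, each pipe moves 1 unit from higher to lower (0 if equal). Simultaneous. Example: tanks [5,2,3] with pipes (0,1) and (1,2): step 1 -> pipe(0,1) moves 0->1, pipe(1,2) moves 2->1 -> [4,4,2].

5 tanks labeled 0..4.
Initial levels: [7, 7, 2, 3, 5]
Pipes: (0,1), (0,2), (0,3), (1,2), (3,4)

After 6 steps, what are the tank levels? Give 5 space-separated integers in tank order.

Answer: 6 4 5 4 5

Derivation:
Step 1: flows [0=1,0->2,0->3,1->2,4->3] -> levels [5 6 4 5 4]
Step 2: flows [1->0,0->2,0=3,1->2,3->4] -> levels [5 4 6 4 5]
Step 3: flows [0->1,2->0,0->3,2->1,4->3] -> levels [4 6 4 6 4]
Step 4: flows [1->0,0=2,3->0,1->2,3->4] -> levels [6 4 5 4 5]
Step 5: flows [0->1,0->2,0->3,2->1,4->3] -> levels [3 6 5 6 4]
Step 6: flows [1->0,2->0,3->0,1->2,3->4] -> levels [6 4 5 4 5]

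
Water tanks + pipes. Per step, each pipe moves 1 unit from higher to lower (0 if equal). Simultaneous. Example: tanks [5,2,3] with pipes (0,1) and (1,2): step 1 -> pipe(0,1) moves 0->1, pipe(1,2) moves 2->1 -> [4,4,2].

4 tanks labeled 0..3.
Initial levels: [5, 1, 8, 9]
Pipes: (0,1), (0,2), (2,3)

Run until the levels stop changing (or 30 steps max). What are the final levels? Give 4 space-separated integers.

Step 1: flows [0->1,2->0,3->2] -> levels [5 2 8 8]
Step 2: flows [0->1,2->0,2=3] -> levels [5 3 7 8]
Step 3: flows [0->1,2->0,3->2] -> levels [5 4 7 7]
Step 4: flows [0->1,2->0,2=3] -> levels [5 5 6 7]
Step 5: flows [0=1,2->0,3->2] -> levels [6 5 6 6]
Step 6: flows [0->1,0=2,2=3] -> levels [5 6 6 6]
Step 7: flows [1->0,2->0,2=3] -> levels [7 5 5 6]
Step 8: flows [0->1,0->2,3->2] -> levels [5 6 7 5]
Step 9: flows [1->0,2->0,2->3] -> levels [7 5 5 6]
  -> period-2 cycle: step 9 state = step 7 state; never stabilizes
  -> state at step 30: (30-7) mod 2 = 1, same as step 8 -> [5 6 7 5]

Answer: 5 6 7 5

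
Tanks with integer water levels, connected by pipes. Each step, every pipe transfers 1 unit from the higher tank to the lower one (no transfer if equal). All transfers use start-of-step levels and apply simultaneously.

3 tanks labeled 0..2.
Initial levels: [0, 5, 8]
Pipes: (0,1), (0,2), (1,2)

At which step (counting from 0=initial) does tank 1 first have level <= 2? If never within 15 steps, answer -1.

Answer: -1

Derivation:
Step 1: flows [1->0,2->0,2->1] -> levels [2 5 6]
Step 2: flows [1->0,2->0,2->1] -> levels [4 5 4]
Step 3: flows [1->0,0=2,1->2] -> levels [5 3 5]
Step 4: flows [0->1,0=2,2->1] -> levels [4 5 4]
  -> period-2 cycle (repeats step 2); tank 1 never drops to <=2
Tank 1 never reaches <=2 within 15 steps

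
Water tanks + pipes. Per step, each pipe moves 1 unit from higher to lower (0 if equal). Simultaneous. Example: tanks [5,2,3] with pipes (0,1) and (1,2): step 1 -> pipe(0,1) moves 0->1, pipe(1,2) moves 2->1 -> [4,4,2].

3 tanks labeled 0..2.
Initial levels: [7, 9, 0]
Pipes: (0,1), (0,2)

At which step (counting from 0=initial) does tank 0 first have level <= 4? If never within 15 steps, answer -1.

Answer: 7

Derivation:
Step 1: flows [1->0,0->2] -> levels [7 8 1]
Step 2: flows [1->0,0->2] -> levels [7 7 2]
Step 3: flows [0=1,0->2] -> levels [6 7 3]
Step 4: flows [1->0,0->2] -> levels [6 6 4]
Step 5: flows [0=1,0->2] -> levels [5 6 5]
Step 6: flows [1->0,0=2] -> levels [6 5 5]
Step 7: flows [0->1,0->2] -> levels [4 6 6]
Tank 0 first reaches <=4 at step 7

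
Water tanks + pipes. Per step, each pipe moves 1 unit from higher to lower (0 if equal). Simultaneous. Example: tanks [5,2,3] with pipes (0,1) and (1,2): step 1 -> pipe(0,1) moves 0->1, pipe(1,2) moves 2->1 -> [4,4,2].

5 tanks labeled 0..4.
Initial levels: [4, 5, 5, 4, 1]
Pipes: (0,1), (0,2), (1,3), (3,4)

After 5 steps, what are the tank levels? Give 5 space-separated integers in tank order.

Step 1: flows [1->0,2->0,1->3,3->4] -> levels [6 3 4 4 2]
Step 2: flows [0->1,0->2,3->1,3->4] -> levels [4 5 5 2 3]
Step 3: flows [1->0,2->0,1->3,4->3] -> levels [6 3 4 4 2]
  -> period-2 cycle: step 3 state = step 1 state
  -> state at step 5: (5-1) mod 2 = 0, same as step 1 -> [6 3 4 4 2]

Answer: 6 3 4 4 2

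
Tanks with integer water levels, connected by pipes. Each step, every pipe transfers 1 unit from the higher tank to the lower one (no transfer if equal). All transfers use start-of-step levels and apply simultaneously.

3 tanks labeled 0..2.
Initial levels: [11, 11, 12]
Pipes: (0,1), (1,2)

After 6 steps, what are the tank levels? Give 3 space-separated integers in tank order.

Answer: 12 10 12

Derivation:
Step 1: flows [0=1,2->1] -> levels [11 12 11]
Step 2: flows [1->0,1->2] -> levels [12 10 12]
Step 3: flows [0->1,2->1] -> levels [11 12 11]
  -> period-2 cycle: step 3 state = step 1 state
  -> state at step 6: (6-1) mod 2 = 1, same as step 2 -> [12 10 12]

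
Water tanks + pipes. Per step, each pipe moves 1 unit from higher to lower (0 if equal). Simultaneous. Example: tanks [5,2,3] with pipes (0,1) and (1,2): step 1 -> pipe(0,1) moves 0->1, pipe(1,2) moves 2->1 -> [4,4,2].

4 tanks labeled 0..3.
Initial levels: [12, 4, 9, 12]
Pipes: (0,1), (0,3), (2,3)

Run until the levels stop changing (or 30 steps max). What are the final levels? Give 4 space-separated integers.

Answer: 10 8 10 9

Derivation:
Step 1: flows [0->1,0=3,3->2] -> levels [11 5 10 11]
Step 2: flows [0->1,0=3,3->2] -> levels [10 6 11 10]
Step 3: flows [0->1,0=3,2->3] -> levels [9 7 10 11]
Step 4: flows [0->1,3->0,3->2] -> levels [9 8 11 9]
Step 5: flows [0->1,0=3,2->3] -> levels [8 9 10 10]
Step 6: flows [1->0,3->0,2=3] -> levels [10 8 10 9]
Step 7: flows [0->1,0->3,2->3] -> levels [8 9 9 11]
Step 8: flows [1->0,3->0,3->2] -> levels [10 8 10 9]
  -> period-2 cycle: step 8 state = step 6 state; never stabilizes
  -> state at step 30: (30-6) mod 2 = 0, same as step 6 -> [10 8 10 9]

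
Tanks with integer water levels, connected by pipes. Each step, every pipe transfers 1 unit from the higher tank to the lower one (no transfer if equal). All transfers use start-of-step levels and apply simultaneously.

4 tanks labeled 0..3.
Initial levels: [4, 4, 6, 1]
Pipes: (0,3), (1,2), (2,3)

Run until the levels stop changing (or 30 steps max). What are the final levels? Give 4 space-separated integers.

Answer: 3 4 3 5

Derivation:
Step 1: flows [0->3,2->1,2->3] -> levels [3 5 4 3]
Step 2: flows [0=3,1->2,2->3] -> levels [3 4 4 4]
Step 3: flows [3->0,1=2,2=3] -> levels [4 4 4 3]
Step 4: flows [0->3,1=2,2->3] -> levels [3 4 3 5]
Step 5: flows [3->0,1->2,3->2] -> levels [4 3 5 3]
Step 6: flows [0->3,2->1,2->3] -> levels [3 4 3 5]
  -> period-2 cycle: step 6 state = step 4 state; never stabilizes
  -> state at step 30: (30-4) mod 2 = 0, same as step 4 -> [3 4 3 5]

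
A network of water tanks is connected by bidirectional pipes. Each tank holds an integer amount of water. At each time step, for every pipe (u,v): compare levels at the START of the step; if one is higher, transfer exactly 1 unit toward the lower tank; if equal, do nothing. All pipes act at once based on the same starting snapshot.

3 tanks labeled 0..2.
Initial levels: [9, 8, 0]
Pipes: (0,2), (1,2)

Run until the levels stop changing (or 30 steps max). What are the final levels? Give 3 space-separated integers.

Answer: 6 6 5

Derivation:
Step 1: flows [0->2,1->2] -> levels [8 7 2]
Step 2: flows [0->2,1->2] -> levels [7 6 4]
Step 3: flows [0->2,1->2] -> levels [6 5 6]
Step 4: flows [0=2,2->1] -> levels [6 6 5]
Step 5: flows [0->2,1->2] -> levels [5 5 7]
Step 6: flows [2->0,2->1] -> levels [6 6 5]
  -> period-2 cycle: step 6 state = step 4 state; never stabilizes
  -> state at step 30: (30-4) mod 2 = 0, same as step 4 -> [6 6 5]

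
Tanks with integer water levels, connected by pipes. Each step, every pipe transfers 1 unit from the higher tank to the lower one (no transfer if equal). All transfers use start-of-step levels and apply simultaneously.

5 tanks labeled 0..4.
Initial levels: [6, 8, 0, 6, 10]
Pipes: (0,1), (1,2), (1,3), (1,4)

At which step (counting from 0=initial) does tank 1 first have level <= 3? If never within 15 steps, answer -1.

Answer: -1

Derivation:
Step 1: flows [1->0,1->2,1->3,4->1] -> levels [7 6 1 7 9]
Step 2: flows [0->1,1->2,3->1,4->1] -> levels [6 8 2 6 8]
Step 3: flows [1->0,1->2,1->3,1=4] -> levels [7 5 3 7 8]
Step 4: flows [0->1,1->2,3->1,4->1] -> levels [6 7 4 6 7]
Step 5: flows [1->0,1->2,1->3,1=4] -> levels [7 4 5 7 7]
Step 6: flows [0->1,2->1,3->1,4->1] -> levels [6 8 4 6 6]
Step 7: flows [1->0,1->2,1->3,1->4] -> levels [7 4 5 7 7]
  -> period-2 cycle (repeats step 5); tank 1 never drops to <=3
Tank 1 never reaches <=3 within 15 steps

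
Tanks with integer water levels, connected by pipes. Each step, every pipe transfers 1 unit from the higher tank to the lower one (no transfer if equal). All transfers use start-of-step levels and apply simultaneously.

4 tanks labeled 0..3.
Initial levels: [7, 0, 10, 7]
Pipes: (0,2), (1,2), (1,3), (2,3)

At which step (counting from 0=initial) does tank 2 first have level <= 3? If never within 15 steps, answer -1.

Step 1: flows [2->0,2->1,3->1,2->3] -> levels [8 2 7 7]
Step 2: flows [0->2,2->1,3->1,2=3] -> levels [7 4 7 6]
Step 3: flows [0=2,2->1,3->1,2->3] -> levels [7 6 5 6]
Step 4: flows [0->2,1->2,1=3,3->2] -> levels [6 5 8 5]
Step 5: flows [2->0,2->1,1=3,2->3] -> levels [7 6 5 6]
  -> period-2 cycle (repeats step 3); tank 2 never drops to <=3
Tank 2 never reaches <=3 within 15 steps

Answer: -1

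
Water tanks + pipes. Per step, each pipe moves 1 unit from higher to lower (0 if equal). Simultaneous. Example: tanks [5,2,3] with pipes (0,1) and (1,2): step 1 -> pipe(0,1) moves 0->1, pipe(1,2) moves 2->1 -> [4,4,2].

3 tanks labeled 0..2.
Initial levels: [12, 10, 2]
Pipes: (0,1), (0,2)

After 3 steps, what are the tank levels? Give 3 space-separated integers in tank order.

Step 1: flows [0->1,0->2] -> levels [10 11 3]
Step 2: flows [1->0,0->2] -> levels [10 10 4]
Step 3: flows [0=1,0->2] -> levels [9 10 5]

Answer: 9 10 5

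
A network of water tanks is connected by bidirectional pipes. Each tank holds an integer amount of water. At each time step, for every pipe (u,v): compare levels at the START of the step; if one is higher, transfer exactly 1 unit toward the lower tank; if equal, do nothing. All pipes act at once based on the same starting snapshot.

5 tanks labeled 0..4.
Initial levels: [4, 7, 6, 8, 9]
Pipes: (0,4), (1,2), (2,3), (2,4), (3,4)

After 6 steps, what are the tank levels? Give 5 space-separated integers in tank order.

Answer: 6 7 6 7 8

Derivation:
Step 1: flows [4->0,1->2,3->2,4->2,4->3] -> levels [5 6 9 8 6]
Step 2: flows [4->0,2->1,2->3,2->4,3->4] -> levels [6 7 6 8 7]
Step 3: flows [4->0,1->2,3->2,4->2,3->4] -> levels [7 6 9 6 6]
Step 4: flows [0->4,2->1,2->3,2->4,3=4] -> levels [6 7 6 7 8]
Step 5: flows [4->0,1->2,3->2,4->2,4->3] -> levels [7 6 9 7 5]
Step 6: flows [0->4,2->1,2->3,2->4,3->4] -> levels [6 7 6 7 8]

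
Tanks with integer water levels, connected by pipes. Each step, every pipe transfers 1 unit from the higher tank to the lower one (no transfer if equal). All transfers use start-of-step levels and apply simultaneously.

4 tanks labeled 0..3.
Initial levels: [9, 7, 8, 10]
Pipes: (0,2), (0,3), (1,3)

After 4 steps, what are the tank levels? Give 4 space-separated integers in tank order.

Step 1: flows [0->2,3->0,3->1] -> levels [9 8 9 8]
Step 2: flows [0=2,0->3,1=3] -> levels [8 8 9 9]
Step 3: flows [2->0,3->0,3->1] -> levels [10 9 8 7]
Step 4: flows [0->2,0->3,1->3] -> levels [8 8 9 9]

Answer: 8 8 9 9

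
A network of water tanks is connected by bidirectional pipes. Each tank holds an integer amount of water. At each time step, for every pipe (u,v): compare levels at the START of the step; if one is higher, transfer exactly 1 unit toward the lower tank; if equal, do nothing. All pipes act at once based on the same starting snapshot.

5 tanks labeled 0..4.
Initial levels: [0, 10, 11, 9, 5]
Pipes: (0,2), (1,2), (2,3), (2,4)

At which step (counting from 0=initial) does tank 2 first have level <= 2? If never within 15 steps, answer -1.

Answer: -1

Derivation:
Step 1: flows [2->0,2->1,2->3,2->4] -> levels [1 11 7 10 6]
Step 2: flows [2->0,1->2,3->2,2->4] -> levels [2 10 7 9 7]
Step 3: flows [2->0,1->2,3->2,2=4] -> levels [3 9 8 8 7]
Step 4: flows [2->0,1->2,2=3,2->4] -> levels [4 8 7 8 8]
Step 5: flows [2->0,1->2,3->2,4->2] -> levels [5 7 9 7 7]
Step 6: flows [2->0,2->1,2->3,2->4] -> levels [6 8 5 8 8]
Step 7: flows [0->2,1->2,3->2,4->2] -> levels [5 7 9 7 7]
  -> period-2 cycle (repeats step 5); tank 2 never drops to <=2
Tank 2 never reaches <=2 within 15 steps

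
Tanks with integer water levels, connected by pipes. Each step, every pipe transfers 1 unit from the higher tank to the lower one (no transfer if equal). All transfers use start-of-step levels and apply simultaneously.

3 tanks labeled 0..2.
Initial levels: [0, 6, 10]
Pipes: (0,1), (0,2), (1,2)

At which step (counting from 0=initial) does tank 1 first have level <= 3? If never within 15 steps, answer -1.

Answer: -1

Derivation:
Step 1: flows [1->0,2->0,2->1] -> levels [2 6 8]
Step 2: flows [1->0,2->0,2->1] -> levels [4 6 6]
Step 3: flows [1->0,2->0,1=2] -> levels [6 5 5]
Step 4: flows [0->1,0->2,1=2] -> levels [4 6 6]
  -> period-2 cycle (repeats step 2); tank 1 never drops to <=3
Tank 1 never reaches <=3 within 15 steps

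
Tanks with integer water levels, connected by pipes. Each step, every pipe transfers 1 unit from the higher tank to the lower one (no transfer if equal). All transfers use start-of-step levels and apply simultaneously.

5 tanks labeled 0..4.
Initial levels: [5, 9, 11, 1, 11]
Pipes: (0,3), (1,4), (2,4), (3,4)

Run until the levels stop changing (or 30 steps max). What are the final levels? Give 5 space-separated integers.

Answer: 7 8 8 5 9

Derivation:
Step 1: flows [0->3,4->1,2=4,4->3] -> levels [4 10 11 3 9]
Step 2: flows [0->3,1->4,2->4,4->3] -> levels [3 9 10 5 10]
Step 3: flows [3->0,4->1,2=4,4->3] -> levels [4 10 10 5 8]
Step 4: flows [3->0,1->4,2->4,4->3] -> levels [5 9 9 5 9]
Step 5: flows [0=3,1=4,2=4,4->3] -> levels [5 9 9 6 8]
Step 6: flows [3->0,1->4,2->4,4->3] -> levels [6 8 8 6 9]
Step 7: flows [0=3,4->1,4->2,4->3] -> levels [6 9 9 7 6]
Step 8: flows [3->0,1->4,2->4,3->4] -> levels [7 8 8 5 9]
Step 9: flows [0->3,4->1,4->2,4->3] -> levels [6 9 9 7 6]
  -> period-2 cycle: step 9 state = step 7 state; never stabilizes
  -> state at step 30: (30-7) mod 2 = 1, same as step 8 -> [7 8 8 5 9]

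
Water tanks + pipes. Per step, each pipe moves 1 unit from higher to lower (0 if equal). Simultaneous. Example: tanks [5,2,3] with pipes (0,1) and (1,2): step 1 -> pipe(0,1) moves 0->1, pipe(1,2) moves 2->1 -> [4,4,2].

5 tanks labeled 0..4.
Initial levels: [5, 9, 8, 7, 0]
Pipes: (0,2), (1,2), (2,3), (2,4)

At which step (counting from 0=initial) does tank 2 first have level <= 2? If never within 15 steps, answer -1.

Step 1: flows [2->0,1->2,2->3,2->4] -> levels [6 8 6 8 1]
Step 2: flows [0=2,1->2,3->2,2->4] -> levels [6 7 7 7 2]
Step 3: flows [2->0,1=2,2=3,2->4] -> levels [7 7 5 7 3]
Step 4: flows [0->2,1->2,3->2,2->4] -> levels [6 6 7 6 4]
Step 5: flows [2->0,2->1,2->3,2->4] -> levels [7 7 3 7 5]
Step 6: flows [0->2,1->2,3->2,4->2] -> levels [6 6 7 6 4]
  -> period-2 cycle (repeats step 4); tank 2 never drops to <=2
Tank 2 never reaches <=2 within 15 steps

Answer: -1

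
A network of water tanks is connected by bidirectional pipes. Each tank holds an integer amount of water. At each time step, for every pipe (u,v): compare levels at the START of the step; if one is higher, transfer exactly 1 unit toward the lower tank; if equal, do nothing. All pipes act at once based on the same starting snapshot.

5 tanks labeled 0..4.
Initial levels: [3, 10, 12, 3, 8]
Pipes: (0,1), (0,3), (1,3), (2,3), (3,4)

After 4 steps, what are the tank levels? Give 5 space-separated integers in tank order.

Step 1: flows [1->0,0=3,1->3,2->3,4->3] -> levels [4 8 11 6 7]
Step 2: flows [1->0,3->0,1->3,2->3,4->3] -> levels [6 6 10 8 6]
Step 3: flows [0=1,3->0,3->1,2->3,3->4] -> levels [7 7 9 6 7]
Step 4: flows [0=1,0->3,1->3,2->3,4->3] -> levels [6 6 8 10 6]

Answer: 6 6 8 10 6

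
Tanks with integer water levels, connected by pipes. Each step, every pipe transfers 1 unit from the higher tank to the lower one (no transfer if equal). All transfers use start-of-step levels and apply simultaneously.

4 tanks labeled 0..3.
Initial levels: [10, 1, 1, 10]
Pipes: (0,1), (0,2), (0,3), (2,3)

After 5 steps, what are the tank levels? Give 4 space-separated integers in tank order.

Answer: 4 6 7 5

Derivation:
Step 1: flows [0->1,0->2,0=3,3->2] -> levels [8 2 3 9]
Step 2: flows [0->1,0->2,3->0,3->2] -> levels [7 3 5 7]
Step 3: flows [0->1,0->2,0=3,3->2] -> levels [5 4 7 6]
Step 4: flows [0->1,2->0,3->0,2->3] -> levels [6 5 5 6]
Step 5: flows [0->1,0->2,0=3,3->2] -> levels [4 6 7 5]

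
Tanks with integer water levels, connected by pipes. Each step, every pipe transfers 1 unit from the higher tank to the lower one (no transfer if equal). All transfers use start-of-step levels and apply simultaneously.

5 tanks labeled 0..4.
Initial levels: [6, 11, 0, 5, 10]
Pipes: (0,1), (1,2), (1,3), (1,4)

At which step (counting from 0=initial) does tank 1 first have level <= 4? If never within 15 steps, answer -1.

Step 1: flows [1->0,1->2,1->3,1->4] -> levels [7 7 1 6 11]
Step 2: flows [0=1,1->2,1->3,4->1] -> levels [7 6 2 7 10]
Step 3: flows [0->1,1->2,3->1,4->1] -> levels [6 8 3 6 9]
Step 4: flows [1->0,1->2,1->3,4->1] -> levels [7 6 4 7 8]
Step 5: flows [0->1,1->2,3->1,4->1] -> levels [6 8 5 6 7]
Step 6: flows [1->0,1->2,1->3,1->4] -> levels [7 4 6 7 8]
Tank 1 first reaches <=4 at step 6

Answer: 6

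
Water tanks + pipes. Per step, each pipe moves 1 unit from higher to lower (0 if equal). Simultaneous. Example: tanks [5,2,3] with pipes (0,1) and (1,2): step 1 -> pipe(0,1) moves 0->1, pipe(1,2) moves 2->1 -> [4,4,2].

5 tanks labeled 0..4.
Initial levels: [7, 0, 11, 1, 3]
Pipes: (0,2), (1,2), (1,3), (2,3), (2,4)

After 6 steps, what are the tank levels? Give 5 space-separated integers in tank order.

Step 1: flows [2->0,2->1,3->1,2->3,2->4] -> levels [8 2 7 1 4]
Step 2: flows [0->2,2->1,1->3,2->3,2->4] -> levels [7 2 5 3 5]
Step 3: flows [0->2,2->1,3->1,2->3,2=4] -> levels [6 4 4 3 5]
Step 4: flows [0->2,1=2,1->3,2->3,4->2] -> levels [5 3 5 5 4]
Step 5: flows [0=2,2->1,3->1,2=3,2->4] -> levels [5 5 3 4 5]
Step 6: flows [0->2,1->2,1->3,3->2,4->2] -> levels [4 3 7 4 4]

Answer: 4 3 7 4 4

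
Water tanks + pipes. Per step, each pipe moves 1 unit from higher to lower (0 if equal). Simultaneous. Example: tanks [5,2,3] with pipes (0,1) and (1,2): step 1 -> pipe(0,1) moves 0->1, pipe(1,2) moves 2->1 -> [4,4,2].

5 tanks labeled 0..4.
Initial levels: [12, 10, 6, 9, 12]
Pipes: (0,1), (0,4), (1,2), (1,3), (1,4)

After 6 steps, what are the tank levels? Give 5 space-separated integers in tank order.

Step 1: flows [0->1,0=4,1->2,1->3,4->1] -> levels [11 10 7 10 11]
Step 2: flows [0->1,0=4,1->2,1=3,4->1] -> levels [10 11 8 10 10]
Step 3: flows [1->0,0=4,1->2,1->3,1->4] -> levels [11 7 9 11 11]
Step 4: flows [0->1,0=4,2->1,3->1,4->1] -> levels [10 11 8 10 10]
  -> period-2 cycle: step 4 state = step 2 state
  -> state at step 6: (6-2) mod 2 = 0, same as step 2 -> [10 11 8 10 10]

Answer: 10 11 8 10 10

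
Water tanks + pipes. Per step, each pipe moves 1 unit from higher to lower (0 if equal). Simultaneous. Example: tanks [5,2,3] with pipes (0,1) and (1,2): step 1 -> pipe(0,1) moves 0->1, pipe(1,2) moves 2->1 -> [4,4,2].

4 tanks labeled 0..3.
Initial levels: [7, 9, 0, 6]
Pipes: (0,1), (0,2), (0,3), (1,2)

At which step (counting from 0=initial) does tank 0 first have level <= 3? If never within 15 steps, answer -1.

Step 1: flows [1->0,0->2,0->3,1->2] -> levels [6 7 2 7]
Step 2: flows [1->0,0->2,3->0,1->2] -> levels [7 5 4 6]
Step 3: flows [0->1,0->2,0->3,1->2] -> levels [4 5 6 7]
Step 4: flows [1->0,2->0,3->0,2->1] -> levels [7 5 4 6]
  -> period-2 cycle (repeats step 2); tank 0 never drops to <=3
Tank 0 never reaches <=3 within 15 steps

Answer: -1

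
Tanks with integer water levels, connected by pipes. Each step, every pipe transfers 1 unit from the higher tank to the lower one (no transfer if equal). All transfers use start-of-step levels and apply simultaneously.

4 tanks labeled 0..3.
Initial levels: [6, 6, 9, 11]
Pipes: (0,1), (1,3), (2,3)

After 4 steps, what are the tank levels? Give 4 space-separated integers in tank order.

Answer: 8 7 8 9

Derivation:
Step 1: flows [0=1,3->1,3->2] -> levels [6 7 10 9]
Step 2: flows [1->0,3->1,2->3] -> levels [7 7 9 9]
Step 3: flows [0=1,3->1,2=3] -> levels [7 8 9 8]
Step 4: flows [1->0,1=3,2->3] -> levels [8 7 8 9]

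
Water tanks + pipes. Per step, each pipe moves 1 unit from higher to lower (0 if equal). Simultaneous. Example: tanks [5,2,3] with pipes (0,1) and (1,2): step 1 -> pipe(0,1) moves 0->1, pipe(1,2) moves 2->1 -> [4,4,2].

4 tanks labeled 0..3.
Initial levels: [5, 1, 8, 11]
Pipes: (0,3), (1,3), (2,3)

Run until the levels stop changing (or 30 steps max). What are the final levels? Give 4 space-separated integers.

Step 1: flows [3->0,3->1,3->2] -> levels [6 2 9 8]
Step 2: flows [3->0,3->1,2->3] -> levels [7 3 8 7]
Step 3: flows [0=3,3->1,2->3] -> levels [7 4 7 7]
Step 4: flows [0=3,3->1,2=3] -> levels [7 5 7 6]
Step 5: flows [0->3,3->1,2->3] -> levels [6 6 6 7]
Step 6: flows [3->0,3->1,3->2] -> levels [7 7 7 4]
Step 7: flows [0->3,1->3,2->3] -> levels [6 6 6 7]
  -> period-2 cycle: step 7 state = step 5 state; never stabilizes
  -> state at step 30: (30-5) mod 2 = 1, same as step 6 -> [7 7 7 4]

Answer: 7 7 7 4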